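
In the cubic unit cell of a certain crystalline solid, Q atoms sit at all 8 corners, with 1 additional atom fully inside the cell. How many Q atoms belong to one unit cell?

2

Corner atoms are shared by 8 cells (1/8 each), interior atoms are unshared.
Net atoms = 8 × 1/8 + 1 = 1 + 1 = 2.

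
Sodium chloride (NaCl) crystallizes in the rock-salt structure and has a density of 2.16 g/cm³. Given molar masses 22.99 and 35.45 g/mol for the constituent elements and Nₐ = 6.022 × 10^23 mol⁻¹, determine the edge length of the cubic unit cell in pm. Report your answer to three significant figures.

M(NaCl) = 58.44 g/mol; Z = 4 formula units per cell.
a³ = Z·M/(N_A·ρ) = 4 × 58.44 / (6.022 × 10²³ × 2.16) = 1.797 × 10^-22 cm³, so a = 5.643 × 10^-8 cm = 564 pm.

564 pm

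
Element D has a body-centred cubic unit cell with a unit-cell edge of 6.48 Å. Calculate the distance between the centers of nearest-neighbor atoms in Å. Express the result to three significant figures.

5.61 Å

In a BCC structure, atoms touch along the body diagonal, so √3·a = 4r; the nearest-neighbor distance equals 2r = 0.8660·a.
d = 0.8660 × 6.48 = 5.61 Å.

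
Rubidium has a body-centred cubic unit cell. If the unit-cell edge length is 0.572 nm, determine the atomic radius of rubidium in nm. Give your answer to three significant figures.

In a BCC lattice, atoms touch along the body diagonal, so √3·a = 4r.
r = √3·a/4 = 1.7321 × 0.572 / 4 = 0.248 nm.

0.248 nm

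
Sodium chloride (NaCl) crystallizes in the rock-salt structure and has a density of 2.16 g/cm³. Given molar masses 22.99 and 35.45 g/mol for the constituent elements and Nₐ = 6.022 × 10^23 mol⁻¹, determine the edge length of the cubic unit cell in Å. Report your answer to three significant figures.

5.64 Å

M(NaCl) = 58.44 g/mol; Z = 4 formula units per cell.
a³ = Z·M/(N_A·ρ) = 4 × 58.44 / (6.022 × 10²³ × 2.16) = 1.797 × 10^-22 cm³, so a = 5.643 × 10^-8 cm = 5.64 Å.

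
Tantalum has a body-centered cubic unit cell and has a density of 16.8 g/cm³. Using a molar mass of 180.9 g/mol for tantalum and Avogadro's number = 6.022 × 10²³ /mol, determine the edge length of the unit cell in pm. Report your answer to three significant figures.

With Z = 2 atoms per BCC cell, a³ = Z·M/(N_A·ρ) = 2 × 180.9 / (6.022 × 10²³ × 16.80 g/cm³) = 3.576 × 10^-23 cm³.
a = (3.576 × 10^-23)^(1/3) = 3.295 × 10^-8 cm = 329 pm.

329 pm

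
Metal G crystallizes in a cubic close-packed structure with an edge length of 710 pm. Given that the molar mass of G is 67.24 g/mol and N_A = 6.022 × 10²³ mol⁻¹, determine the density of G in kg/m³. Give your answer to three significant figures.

1250 kg/m³

An FCC unit cell contains Z = 4 atoms.
Cell volume: a³ = (710 pm)³ = (7.100 × 10^-8 cm)³ = 3.579 × 10^-22 cm³.
ρ = Z·M/(N_A·a³) = 4 × 67.24 / (6.022 × 10²³ × 3.579 × 10^-22) = 1.248 g/cm³ = 1250 kg/m³.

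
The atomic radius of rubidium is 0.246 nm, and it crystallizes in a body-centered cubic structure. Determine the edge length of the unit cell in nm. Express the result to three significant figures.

In a BCC lattice, atoms touch along the body diagonal, so √3·a = 4r.
a = 4r/√3 = 4 × 0.246 / 1.7321 = 0.568 nm.

0.568 nm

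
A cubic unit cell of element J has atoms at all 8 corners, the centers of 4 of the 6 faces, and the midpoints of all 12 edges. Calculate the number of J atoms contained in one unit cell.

Corner atoms are shared by 8 cells (1/8 each), face atoms by 2 (1/2 each), edge atoms by 4 (1/4 each).
Net atoms = 8 × 1/8 + 4 × 1/2 + 12 × 1/4 = 1 + 2 + 3 = 6.

6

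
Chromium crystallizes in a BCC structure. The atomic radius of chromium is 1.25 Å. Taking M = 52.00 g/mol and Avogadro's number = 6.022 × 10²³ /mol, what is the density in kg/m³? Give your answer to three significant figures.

7180 kg/m³

In a BCC lattice, atoms touch along the body diagonal, so √3·a = 4r, giving a = 2.887 Å = 2.887 × 10^-8 cm.
With Z = 2, ρ = Z·M/(N_A·a³) = 2 × 52.00 / (6.022 × 10²³ × 2.406 × 10^-23) = 7.179 g/cm³ = 7180 kg/m³.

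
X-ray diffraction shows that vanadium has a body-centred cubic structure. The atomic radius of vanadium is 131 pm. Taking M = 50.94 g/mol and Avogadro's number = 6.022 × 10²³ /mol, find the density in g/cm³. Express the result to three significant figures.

In a BCC lattice, atoms touch along the body diagonal, so √3·a = 4r, giving a = 302.5 pm = 3.025 × 10^-8 cm.
With Z = 2, ρ = Z·M/(N_A·a³) = 2 × 50.94 / (6.022 × 10²³ × 2.769 × 10^-23) = 6.110 g/cm³.

6.11 g/cm³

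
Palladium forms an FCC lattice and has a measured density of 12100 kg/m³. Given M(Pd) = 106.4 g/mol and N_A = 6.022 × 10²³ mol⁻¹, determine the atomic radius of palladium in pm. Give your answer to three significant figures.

137 pm

For an FCC cell (Z = 4), a³ = Z·M/(N_A·ρ) = 4 × 106.4 / (6.022 × 10²³ × 12.10) = 5.841 × 10^-23 cm³, so a = 3.880 × 10^-8 cm = 388.0 pm.
Atoms touch along the face diagonal, so √2·a = 4r, so r = 0.3536 × a = 137 pm.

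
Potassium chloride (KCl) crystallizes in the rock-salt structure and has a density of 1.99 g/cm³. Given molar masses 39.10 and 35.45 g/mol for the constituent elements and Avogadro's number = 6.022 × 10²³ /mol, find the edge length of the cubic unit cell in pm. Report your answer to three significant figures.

M(KCl) = 74.55 g/mol; Z = 4 formula units per cell.
a³ = Z·M/(N_A·ρ) = 4 × 74.55 / (6.022 × 10²³ × 1.99) = 2.488 × 10^-22 cm³, so a = 6.290 × 10^-8 cm = 629 pm.

629 pm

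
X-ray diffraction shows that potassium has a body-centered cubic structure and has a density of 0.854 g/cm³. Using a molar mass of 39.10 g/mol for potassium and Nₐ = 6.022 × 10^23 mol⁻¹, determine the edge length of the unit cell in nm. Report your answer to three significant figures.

0.534 nm

With Z = 2 atoms per BCC cell, a³ = Z·M/(N_A·ρ) = 2 × 39.10 / (6.022 × 10²³ × 0.8540 g/cm³) = 1.521 × 10^-22 cm³.
a = (1.521 × 10^-22)^(1/3) = 5.337 × 10^-8 cm = 0.534 nm.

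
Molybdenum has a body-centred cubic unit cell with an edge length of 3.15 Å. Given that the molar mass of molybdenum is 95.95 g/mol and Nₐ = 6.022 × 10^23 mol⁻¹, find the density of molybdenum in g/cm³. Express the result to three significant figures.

A BCC unit cell contains Z = 2 atoms.
Cell volume: a³ = (3.15 Å)³ = (3.150 × 10^-8 cm)³ = 3.126 × 10^-23 cm³.
ρ = Z·M/(N_A·a³) = 2 × 95.95 / (6.022 × 10²³ × 3.126 × 10^-23) = 10.20 g/cm³.

10.2 g/cm³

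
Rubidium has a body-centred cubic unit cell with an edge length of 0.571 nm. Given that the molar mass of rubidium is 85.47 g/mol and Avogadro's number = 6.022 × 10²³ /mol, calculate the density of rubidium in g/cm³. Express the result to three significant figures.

A BCC unit cell contains Z = 2 atoms.
Cell volume: a³ = (0.571 nm)³ = (5.710 × 10^-8 cm)³ = 1.862 × 10^-22 cm³.
ρ = Z·M/(N_A·a³) = 2 × 85.47 / (6.022 × 10²³ × 1.862 × 10^-22) = 1.525 g/cm³.

1.52 g/cm³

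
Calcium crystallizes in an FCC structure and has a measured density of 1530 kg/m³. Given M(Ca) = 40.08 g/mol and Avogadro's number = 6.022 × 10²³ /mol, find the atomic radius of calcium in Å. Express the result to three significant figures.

1.97 Å

For an FCC cell (Z = 4), a³ = Z·M/(N_A·ρ) = 4 × 40.08 / (6.022 × 10²³ × 1.530) = 1.740 × 10^-22 cm³, so a = 5.583 × 10^-8 cm = 5.583 Å.
Atoms touch along the face diagonal, so √2·a = 4r, so r = 0.3536 × a = 1.97 Å.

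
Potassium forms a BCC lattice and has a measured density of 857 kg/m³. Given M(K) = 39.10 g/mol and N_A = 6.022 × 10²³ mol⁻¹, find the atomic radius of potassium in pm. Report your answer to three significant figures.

For a BCC cell (Z = 2), a³ = Z·M/(N_A·ρ) = 2 × 39.10 / (6.022 × 10²³ × 0.8570) = 1.515 × 10^-22 cm³, so a = 5.331 × 10^-8 cm = 533.1 pm.
Atoms touch along the body diagonal, so √3·a = 4r, so r = 0.4330 × a = 231 pm.

231 pm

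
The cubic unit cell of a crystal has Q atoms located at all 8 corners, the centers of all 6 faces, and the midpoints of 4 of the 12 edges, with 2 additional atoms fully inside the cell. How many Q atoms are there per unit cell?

7

Corner atoms are shared by 8 cells (1/8 each), face atoms by 2 (1/2 each), edge atoms by 4 (1/4 each), interior atoms are unshared.
Net atoms = 8 × 1/8 + 6 × 1/2 + 4 × 1/4 + 2 = 1 + 3 + 1 + 2 = 7.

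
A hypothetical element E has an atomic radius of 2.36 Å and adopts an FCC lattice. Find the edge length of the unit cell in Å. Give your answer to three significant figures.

In an FCC lattice, atoms touch along the face diagonal, so √2·a = 4r.
a = 4r/√2 = 4 × 2.36 / 1.4142 = 6.68 Å.

6.68 Å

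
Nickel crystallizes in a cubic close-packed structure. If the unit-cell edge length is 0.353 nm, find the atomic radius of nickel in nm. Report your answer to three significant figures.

0.125 nm

In an FCC lattice, atoms touch along the face diagonal, so √2·a = 4r.
r = √2·a/4 = 1.4142 × 0.353 / 4 = 0.125 nm.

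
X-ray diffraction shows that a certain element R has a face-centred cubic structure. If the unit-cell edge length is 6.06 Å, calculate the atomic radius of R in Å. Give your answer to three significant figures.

In an FCC lattice, atoms touch along the face diagonal, so √2·a = 4r.
r = √2·a/4 = 1.4142 × 6.06 / 4 = 2.14 Å.

2.14 Å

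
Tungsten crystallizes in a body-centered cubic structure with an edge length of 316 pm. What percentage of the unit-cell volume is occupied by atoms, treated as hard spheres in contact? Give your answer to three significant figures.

In a BCC lattice atoms touch along the body diagonal, so √3·a = 4r, so r = 0.4330a = 136.8 pm.
Packing fraction = Z·(4/3)πr³ / a³ = 2 × (4/3)π × (136.8)³ / (316)³ = 0.6802 = 68.0%.

68.0%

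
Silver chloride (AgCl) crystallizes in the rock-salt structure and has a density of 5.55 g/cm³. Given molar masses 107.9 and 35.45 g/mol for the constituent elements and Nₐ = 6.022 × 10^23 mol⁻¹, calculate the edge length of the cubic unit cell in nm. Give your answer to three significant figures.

M(AgCl) = 143.35 g/mol; Z = 4 formula units per cell.
a³ = Z·M/(N_A·ρ) = 4 × 143.35 / (6.022 × 10²³ × 5.55) = 1.716 × 10^-22 cm³, so a = 5.557 × 10^-8 cm = 0.556 nm.

0.556 nm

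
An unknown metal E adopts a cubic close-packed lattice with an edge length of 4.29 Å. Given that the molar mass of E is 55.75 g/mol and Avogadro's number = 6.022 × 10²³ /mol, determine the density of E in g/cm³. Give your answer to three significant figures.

4.69 g/cm³

An FCC unit cell contains Z = 4 atoms.
Cell volume: a³ = (4.29 Å)³ = (4.290 × 10^-8 cm)³ = 7.895 × 10^-23 cm³.
ρ = Z·M/(N_A·a³) = 4 × 55.75 / (6.022 × 10²³ × 7.895 × 10^-23) = 4.690 g/cm³.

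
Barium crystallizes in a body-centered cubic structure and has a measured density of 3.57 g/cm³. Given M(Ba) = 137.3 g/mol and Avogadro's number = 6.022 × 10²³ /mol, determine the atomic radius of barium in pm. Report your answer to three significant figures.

218 pm

For a BCC cell (Z = 2), a³ = Z·M/(N_A·ρ) = 2 × 137.3 / (6.022 × 10²³ × 3.570) = 1.277 × 10^-22 cm³, so a = 5.036 × 10^-8 cm = 503.6 pm.
Atoms touch along the body diagonal, so √3·a = 4r, so r = 0.4330 × a = 218 pm.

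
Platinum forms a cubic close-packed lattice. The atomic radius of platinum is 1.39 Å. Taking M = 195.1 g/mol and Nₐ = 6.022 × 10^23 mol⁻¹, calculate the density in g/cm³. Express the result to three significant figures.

21.3 g/cm³

In an FCC lattice, atoms touch along the face diagonal, so √2·a = 4r, giving a = 3.932 Å = 3.932 × 10^-8 cm.
With Z = 4, ρ = Z·M/(N_A·a³) = 4 × 195.1 / (6.022 × 10²³ × 6.077 × 10^-23) = 21.33 g/cm³.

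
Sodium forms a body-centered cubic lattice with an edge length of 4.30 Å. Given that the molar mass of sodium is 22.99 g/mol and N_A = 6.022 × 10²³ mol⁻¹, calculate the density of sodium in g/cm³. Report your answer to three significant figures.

0.960 g/cm³

A BCC unit cell contains Z = 2 atoms.
Cell volume: a³ = (4.30 Å)³ = (4.300 × 10^-8 cm)³ = 7.951 × 10^-23 cm³.
ρ = Z·M/(N_A·a³) = 2 × 22.99 / (6.022 × 10²³ × 7.951 × 10^-23) = 0.9603 g/cm³.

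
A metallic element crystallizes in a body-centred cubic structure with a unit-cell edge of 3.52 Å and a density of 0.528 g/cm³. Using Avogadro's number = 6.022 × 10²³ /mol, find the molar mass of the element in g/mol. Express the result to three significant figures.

6.93 g/mol

A BCC cell has Z = 2 atoms; a = 3.520 × 10^-8 cm.
M = ρ·N_A·a³/Z = 0.528 × 6.022 × 10²³ × 4.361 × 10^-23 / 2 = 6.93 g/mol.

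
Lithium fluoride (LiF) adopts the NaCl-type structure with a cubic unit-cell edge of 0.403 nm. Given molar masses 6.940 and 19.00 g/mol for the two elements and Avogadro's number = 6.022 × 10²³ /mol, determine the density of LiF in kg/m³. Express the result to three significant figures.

The NaCl-type structure contains Z = 4 formula units per cell; M(LiF) = 6.940 + 19.00 = 25.94 g/mol.
a³ = (4.030 × 10^-8 cm)³ = 6.545 × 10^-23 cm³.
ρ = 4 × 25.94 / (6.022 × 10²³ × 6.545 × 10^-23) = 2.633 g/cm³ = 2630 kg/m³.

2630 kg/m³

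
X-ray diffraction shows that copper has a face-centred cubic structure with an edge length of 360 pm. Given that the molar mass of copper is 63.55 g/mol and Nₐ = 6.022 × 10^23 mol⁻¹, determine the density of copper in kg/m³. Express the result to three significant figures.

An FCC unit cell contains Z = 4 atoms.
Cell volume: a³ = (360 pm)³ = (3.600 × 10^-8 cm)³ = 4.666 × 10^-23 cm³.
ρ = Z·M/(N_A·a³) = 4 × 63.55 / (6.022 × 10²³ × 4.666 × 10^-23) = 9.047 g/cm³ = 9050 kg/m³.

9050 kg/m³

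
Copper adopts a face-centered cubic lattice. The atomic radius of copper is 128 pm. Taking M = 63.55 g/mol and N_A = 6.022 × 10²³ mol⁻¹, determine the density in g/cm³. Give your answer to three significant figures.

In an FCC lattice, atoms touch along the face diagonal, so √2·a = 4r, giving a = 362.0 pm = 3.620 × 10^-8 cm.
With Z = 4, ρ = Z·M/(N_A·a³) = 4 × 63.55 / (6.022 × 10²³ × 4.745 × 10^-23) = 8.895 g/cm³.

8.90 g/cm³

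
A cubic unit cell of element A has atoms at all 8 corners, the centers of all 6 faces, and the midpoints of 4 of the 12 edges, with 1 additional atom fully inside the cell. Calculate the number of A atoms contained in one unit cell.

6

Corner atoms are shared by 8 cells (1/8 each), face atoms by 2 (1/2 each), edge atoms by 4 (1/4 each), interior atoms are unshared.
Net atoms = 8 × 1/8 + 6 × 1/2 + 4 × 1/4 + 1 = 1 + 3 + 1 + 1 = 6.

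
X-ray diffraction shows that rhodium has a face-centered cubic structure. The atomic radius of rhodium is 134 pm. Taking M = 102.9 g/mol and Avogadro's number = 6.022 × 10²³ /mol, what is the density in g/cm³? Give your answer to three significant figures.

In an FCC lattice, atoms touch along the face diagonal, so √2·a = 4r, giving a = 379.0 pm = 3.790 × 10^-8 cm.
With Z = 4, ρ = Z·M/(N_A·a³) = 4 × 102.9 / (6.022 × 10²³ × 5.444 × 10^-23) = 12.55 g/cm³.

12.6 g/cm³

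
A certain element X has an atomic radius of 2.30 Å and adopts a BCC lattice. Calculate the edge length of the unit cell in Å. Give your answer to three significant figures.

In a BCC lattice, atoms touch along the body diagonal, so √3·a = 4r.
a = 4r/√3 = 4 × 2.30 / 1.7321 = 5.31 Å.

5.31 Å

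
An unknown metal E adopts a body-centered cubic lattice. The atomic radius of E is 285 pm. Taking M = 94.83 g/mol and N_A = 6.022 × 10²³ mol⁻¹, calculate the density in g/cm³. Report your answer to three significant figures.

1.10 g/cm³

In a BCC lattice, atoms touch along the body diagonal, so √3·a = 4r, giving a = 658.2 pm = 6.582 × 10^-8 cm.
With Z = 2, ρ = Z·M/(N_A·a³) = 2 × 94.83 / (6.022 × 10²³ × 2.851 × 10^-22) = 1.105 g/cm³.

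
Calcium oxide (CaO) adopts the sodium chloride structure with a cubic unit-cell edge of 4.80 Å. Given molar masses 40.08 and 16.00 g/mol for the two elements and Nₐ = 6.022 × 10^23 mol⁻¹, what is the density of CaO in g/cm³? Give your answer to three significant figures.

The sodium chloride structure contains Z = 4 formula units per cell; M(CaO) = 40.08 + 16.00 = 56.08 g/mol.
a³ = (4.800 × 10^-8 cm)³ = 1.106 × 10^-22 cm³.
ρ = 4 × 56.08 / (6.022 × 10²³ × 1.106 × 10^-22) = 3.368 g/cm³.

3.37 g/cm³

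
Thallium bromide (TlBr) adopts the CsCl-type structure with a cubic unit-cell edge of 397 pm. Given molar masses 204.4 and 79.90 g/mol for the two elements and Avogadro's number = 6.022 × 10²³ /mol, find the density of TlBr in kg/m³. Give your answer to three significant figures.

The CsCl-type structure contains Z = 1 formula unit per cell; M(TlBr) = 204.4 + 79.90 = 284.3 g/mol.
a³ = (3.970 × 10^-8 cm)³ = 6.257 × 10^-23 cm³.
ρ = 1 × 284.3 / (6.022 × 10²³ × 6.257 × 10^-23) = 7.545 g/cm³ = 7550 kg/m³.

7550 kg/m³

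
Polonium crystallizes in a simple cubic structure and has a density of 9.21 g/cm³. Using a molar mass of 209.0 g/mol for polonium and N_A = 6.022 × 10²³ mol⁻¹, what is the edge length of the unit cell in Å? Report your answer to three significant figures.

3.35 Å

With Z = 1 atom per simple cubic cell, a³ = Z·M/(N_A·ρ) = 1 × 209.0 / (6.022 × 10²³ × 9.210 g/cm³) = 3.768 × 10^-23 cm³.
a = (3.768 × 10^-23)^(1/3) = 3.353 × 10^-8 cm = 3.35 Å.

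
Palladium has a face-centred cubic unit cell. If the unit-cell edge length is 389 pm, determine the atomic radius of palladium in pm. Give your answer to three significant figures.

138 pm

In an FCC lattice, atoms touch along the face diagonal, so √2·a = 4r.
r = √2·a/4 = 1.4142 × 389 / 4 = 138 pm.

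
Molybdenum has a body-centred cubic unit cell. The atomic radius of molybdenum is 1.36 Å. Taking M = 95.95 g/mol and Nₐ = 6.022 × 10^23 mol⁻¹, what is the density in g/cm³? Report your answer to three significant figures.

10.3 g/cm³

In a BCC lattice, atoms touch along the body diagonal, so √3·a = 4r, giving a = 3.141 Å = 3.141 × 10^-8 cm.
With Z = 2, ρ = Z·M/(N_A·a³) = 2 × 95.95 / (6.022 × 10²³ × 3.098 × 10^-23) = 10.29 g/cm³.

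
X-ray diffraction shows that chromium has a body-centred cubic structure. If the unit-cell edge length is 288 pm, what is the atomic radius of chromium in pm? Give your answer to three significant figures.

In a BCC lattice, atoms touch along the body diagonal, so √3·a = 4r.
r = √3·a/4 = 1.7321 × 288 / 4 = 125 pm.

125 pm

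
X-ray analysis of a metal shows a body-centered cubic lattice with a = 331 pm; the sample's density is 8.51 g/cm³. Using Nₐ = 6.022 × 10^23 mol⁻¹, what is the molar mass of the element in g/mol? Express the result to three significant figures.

92.9 g/mol

A BCC cell has Z = 2 atoms; a = 3.310 × 10^-8 cm.
M = ρ·N_A·a³/Z = 8.51 × 6.022 × 10²³ × 3.626 × 10^-23 / 2 = 92.9 g/mol.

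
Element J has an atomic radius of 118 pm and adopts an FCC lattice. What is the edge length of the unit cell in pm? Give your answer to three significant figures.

In an FCC lattice, atoms touch along the face diagonal, so √2·a = 4r.
a = 4r/√2 = 4 × 118 / 1.4142 = 334 pm.

334 pm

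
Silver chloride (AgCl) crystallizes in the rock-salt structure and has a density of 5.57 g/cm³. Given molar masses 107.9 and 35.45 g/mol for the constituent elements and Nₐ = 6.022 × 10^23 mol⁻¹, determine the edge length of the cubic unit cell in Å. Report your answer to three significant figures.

M(AgCl) = 143.35 g/mol; Z = 4 formula units per cell.
a³ = Z·M/(N_A·ρ) = 4 × 143.35 / (6.022 × 10²³ × 5.57) = 1.709 × 10^-22 cm³, so a = 5.550 × 10^-8 cm = 5.55 Å.

5.55 Å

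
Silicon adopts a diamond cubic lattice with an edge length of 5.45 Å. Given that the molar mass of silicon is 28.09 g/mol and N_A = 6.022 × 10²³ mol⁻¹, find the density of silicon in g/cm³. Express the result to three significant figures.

A diamond cubic unit cell contains Z = 8 atoms.
Cell volume: a³ = (5.45 Å)³ = (5.450 × 10^-8 cm)³ = 1.619 × 10^-22 cm³.
ρ = Z·M/(N_A·a³) = 8 × 28.09 / (6.022 × 10²³ × 1.619 × 10^-22) = 2.305 g/cm³.

2.31 g/cm³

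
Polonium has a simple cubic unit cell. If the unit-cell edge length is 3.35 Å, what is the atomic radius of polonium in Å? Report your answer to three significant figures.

In a simple cubic lattice, atoms touch along the cell edge, so a = 2r.
r = a/2 = 3.35/2 = 1.68 Å.

1.68 Å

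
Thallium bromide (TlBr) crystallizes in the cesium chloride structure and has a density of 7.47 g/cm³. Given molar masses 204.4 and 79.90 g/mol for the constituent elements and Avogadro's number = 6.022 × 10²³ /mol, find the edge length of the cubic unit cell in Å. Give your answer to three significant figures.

3.98 Å

M(TlBr) = 284.3 g/mol; Z = 1 formula unit per cell.
a³ = Z·M/(N_A·ρ) = 1 × 284.3 / (6.022 × 10²³ × 7.47) = 6.320 × 10^-23 cm³, so a = 3.983 × 10^-8 cm = 3.98 Å.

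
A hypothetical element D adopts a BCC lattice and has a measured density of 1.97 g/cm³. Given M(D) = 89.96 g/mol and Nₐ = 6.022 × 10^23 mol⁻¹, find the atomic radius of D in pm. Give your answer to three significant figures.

For a BCC cell (Z = 2), a³ = Z·M/(N_A·ρ) = 2 × 89.96 / (6.022 × 10²³ × 1.970) = 1.517 × 10^-22 cm³, so a = 5.333 × 10^-8 cm = 533.3 pm.
Atoms touch along the body diagonal, so √3·a = 4r, so r = 0.4330 × a = 231 pm.

231 pm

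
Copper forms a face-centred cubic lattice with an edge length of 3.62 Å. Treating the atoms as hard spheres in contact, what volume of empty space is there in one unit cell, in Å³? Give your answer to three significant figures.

12.3 Å³

In an FCC lattice atoms touch along the face diagonal, so √2·a = 4r, so r = 0.3536a = 1.280 Å.
V_cell = a³ = 47.44 Å³; V_atoms = 4 × (4/3)πr³ = 35.13 Å³.
Empty space = 47.44 − 35.13 = 12.3 Å³.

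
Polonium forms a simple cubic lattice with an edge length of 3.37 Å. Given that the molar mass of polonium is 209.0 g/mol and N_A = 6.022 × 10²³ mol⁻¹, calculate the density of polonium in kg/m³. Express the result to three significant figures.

9070 kg/m³

A simple cubic unit cell contains Z = 1 atom.
Cell volume: a³ = (3.37 Å)³ = (3.370 × 10^-8 cm)³ = 3.827 × 10^-23 cm³.
ρ = Z·M/(N_A·a³) = 1 × 209.0 / (6.022 × 10²³ × 3.827 × 10^-23) = 9.068 g/cm³ = 9070 kg/m³.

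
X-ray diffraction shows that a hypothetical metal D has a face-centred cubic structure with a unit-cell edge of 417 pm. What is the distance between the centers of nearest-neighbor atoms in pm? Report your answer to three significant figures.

In an FCC structure, atoms touch along the face diagonal, so √2·a = 4r; the nearest-neighbor distance equals 2r = 0.7071·a.
d = 0.7071 × 417 = 295 pm.

295 pm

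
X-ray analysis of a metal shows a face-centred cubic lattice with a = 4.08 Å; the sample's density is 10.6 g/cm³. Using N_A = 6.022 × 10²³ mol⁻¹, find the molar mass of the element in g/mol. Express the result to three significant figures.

108 g/mol

An FCC cell has Z = 4 atoms; a = 4.080 × 10^-8 cm.
M = ρ·N_A·a³/Z = 10.6 × 6.022 × 10²³ × 6.792 × 10^-23 / 4 = 108 g/mol.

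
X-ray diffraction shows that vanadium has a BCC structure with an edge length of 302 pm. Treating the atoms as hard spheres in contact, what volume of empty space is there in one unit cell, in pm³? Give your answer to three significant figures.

8.81 × 10^6 pm³

In a BCC lattice atoms touch along the body diagonal, so √3·a = 4r, so r = 0.4330a = 130.8 pm.
V_cell = a³ = 2.754 × 10^7 pm³; V_atoms = 2 × (4/3)πr³ = 1.873 × 10^7 pm³.
Empty space = 2.754 × 10^7 − 1.873 × 10^7 = 8.81 × 10^6 pm³.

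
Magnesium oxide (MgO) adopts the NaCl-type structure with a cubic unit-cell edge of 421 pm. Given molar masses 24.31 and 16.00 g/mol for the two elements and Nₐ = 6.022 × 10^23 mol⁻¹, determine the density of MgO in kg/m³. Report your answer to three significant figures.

3590 kg/m³

The NaCl-type structure contains Z = 4 formula units per cell; M(MgO) = 24.31 + 16.00 = 40.31 g/mol.
a³ = (4.210 × 10^-8 cm)³ = 7.462 × 10^-23 cm³.
ρ = 4 × 40.31 / (6.022 × 10²³ × 7.462 × 10^-23) = 3.588 g/cm³ = 3590 kg/m³.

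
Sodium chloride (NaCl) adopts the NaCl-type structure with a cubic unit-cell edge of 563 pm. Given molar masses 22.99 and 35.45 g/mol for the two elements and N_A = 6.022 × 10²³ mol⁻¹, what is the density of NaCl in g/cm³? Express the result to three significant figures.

The NaCl-type structure contains Z = 4 formula units per cell; M(NaCl) = 22.99 + 35.45 = 58.44 g/mol.
a³ = (5.630 × 10^-8 cm)³ = 1.785 × 10^-22 cm³.
ρ = 4 × 58.44 / (6.022 × 10²³ × 1.785 × 10^-22) = 2.175 g/cm³.

2.18 g/cm³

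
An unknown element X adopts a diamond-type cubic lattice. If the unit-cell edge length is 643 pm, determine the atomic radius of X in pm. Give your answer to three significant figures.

139 pm

In a diamond cubic lattice, nearest neighbors lie along the body diagonal with √3·a = 8r.
r = √3·a/8 = 1.7321 × 643 / 8 = 139 pm.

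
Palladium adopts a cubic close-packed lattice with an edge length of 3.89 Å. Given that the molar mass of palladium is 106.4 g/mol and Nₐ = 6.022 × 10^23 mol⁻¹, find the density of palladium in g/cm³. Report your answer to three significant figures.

12.0 g/cm³

An FCC unit cell contains Z = 4 atoms.
Cell volume: a³ = (3.89 Å)³ = (3.890 × 10^-8 cm)³ = 5.886 × 10^-23 cm³.
ρ = Z·M/(N_A·a³) = 4 × 106.4 / (6.022 × 10²³ × 5.886 × 10^-23) = 12.01 g/cm³.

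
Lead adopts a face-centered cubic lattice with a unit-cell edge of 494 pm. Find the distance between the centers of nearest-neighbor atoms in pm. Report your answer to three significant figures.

349 pm

In an FCC structure, atoms touch along the face diagonal, so √2·a = 4r; the nearest-neighbor distance equals 2r = 0.7071·a.
d = 0.7071 × 494 = 349 pm.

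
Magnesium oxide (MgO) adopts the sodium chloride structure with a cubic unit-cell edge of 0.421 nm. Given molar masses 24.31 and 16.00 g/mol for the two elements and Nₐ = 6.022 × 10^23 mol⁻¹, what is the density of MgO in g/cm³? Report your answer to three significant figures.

3.59 g/cm³

The sodium chloride structure contains Z = 4 formula units per cell; M(MgO) = 24.31 + 16.00 = 40.31 g/mol.
a³ = (4.210 × 10^-8 cm)³ = 7.462 × 10^-23 cm³.
ρ = 4 × 40.31 / (6.022 × 10²³ × 7.462 × 10^-23) = 3.588 g/cm³.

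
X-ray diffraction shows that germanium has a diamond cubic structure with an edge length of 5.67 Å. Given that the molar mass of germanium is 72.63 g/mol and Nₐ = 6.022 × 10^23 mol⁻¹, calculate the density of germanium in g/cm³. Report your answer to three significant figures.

5.29 g/cm³

A diamond cubic unit cell contains Z = 8 atoms.
Cell volume: a³ = (5.67 Å)³ = (5.670 × 10^-8 cm)³ = 1.823 × 10^-22 cm³.
ρ = Z·M/(N_A·a³) = 8 × 72.63 / (6.022 × 10²³ × 1.823 × 10^-22) = 5.293 g/cm³.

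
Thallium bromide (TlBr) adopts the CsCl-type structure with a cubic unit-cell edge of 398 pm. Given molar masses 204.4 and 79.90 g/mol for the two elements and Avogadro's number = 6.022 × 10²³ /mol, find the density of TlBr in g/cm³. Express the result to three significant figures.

The CsCl-type structure contains Z = 1 formula unit per cell; M(TlBr) = 204.4 + 79.90 = 284.3 g/mol.
a³ = (3.980 × 10^-8 cm)³ = 6.304 × 10^-23 cm³.
ρ = 1 × 284.3 / (6.022 × 10²³ × 6.304 × 10^-23) = 7.488 g/cm³.

7.49 g/cm³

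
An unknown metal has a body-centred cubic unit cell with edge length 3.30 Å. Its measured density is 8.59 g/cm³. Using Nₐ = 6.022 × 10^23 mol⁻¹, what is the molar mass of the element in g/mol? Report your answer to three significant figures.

92.9 g/mol

A BCC cell has Z = 2 atoms; a = 3.300 × 10^-8 cm.
M = ρ·N_A·a³/Z = 8.59 × 6.022 × 10²³ × 3.594 × 10^-23 / 2 = 92.9 g/mol.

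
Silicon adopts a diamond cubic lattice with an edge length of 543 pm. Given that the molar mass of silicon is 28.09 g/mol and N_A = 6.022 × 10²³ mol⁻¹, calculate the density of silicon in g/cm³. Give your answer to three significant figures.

A diamond cubic unit cell contains Z = 8 atoms.
Cell volume: a³ = (543 pm)³ = (5.430 × 10^-8 cm)³ = 1.601 × 10^-22 cm³.
ρ = Z·M/(N_A·a³) = 8 × 28.09 / (6.022 × 10²³ × 1.601 × 10^-22) = 2.331 g/cm³.

2.33 g/cm³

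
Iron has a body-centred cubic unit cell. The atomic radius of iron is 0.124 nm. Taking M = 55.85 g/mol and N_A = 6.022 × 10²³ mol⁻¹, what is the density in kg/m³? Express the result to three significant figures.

7900 kg/m³

In a BCC lattice, atoms touch along the body diagonal, so √3·a = 4r, giving a = 0.2864 nm = 2.864 × 10^-8 cm.
With Z = 2, ρ = Z·M/(N_A·a³) = 2 × 55.85 / (6.022 × 10²³ × 2.348 × 10^-23) = 7.899 g/cm³ = 7900 kg/m³.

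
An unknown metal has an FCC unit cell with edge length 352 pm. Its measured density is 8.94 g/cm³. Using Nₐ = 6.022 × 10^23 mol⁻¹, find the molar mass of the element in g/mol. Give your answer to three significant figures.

An FCC cell has Z = 4 atoms; a = 3.520 × 10^-8 cm.
M = ρ·N_A·a³/Z = 8.94 × 6.022 × 10²³ × 4.361 × 10^-23 / 4 = 58.7 g/mol.

58.7 g/mol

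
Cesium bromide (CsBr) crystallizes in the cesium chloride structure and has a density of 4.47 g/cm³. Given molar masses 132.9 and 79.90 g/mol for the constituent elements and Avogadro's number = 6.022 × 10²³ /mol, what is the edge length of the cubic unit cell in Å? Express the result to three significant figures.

4.29 Å

M(CsBr) = 212.8 g/mol; Z = 1 formula unit per cell.
a³ = Z·M/(N_A·ρ) = 1 × 212.8 / (6.022 × 10²³ × 4.47) = 7.905 × 10^-23 cm³, so a = 4.292 × 10^-8 cm = 4.29 Å.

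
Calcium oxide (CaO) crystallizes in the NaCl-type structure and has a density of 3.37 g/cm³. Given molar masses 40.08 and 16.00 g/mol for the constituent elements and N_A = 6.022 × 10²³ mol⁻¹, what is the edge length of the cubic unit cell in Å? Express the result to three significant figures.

M(CaO) = 56.08 g/mol; Z = 4 formula units per cell.
a³ = Z·M/(N_A·ρ) = 4 × 56.08 / (6.022 × 10²³ × 3.37) = 1.105 × 10^-22 cm³, so a = 4.799 × 10^-8 cm = 4.80 Å.

4.80 Å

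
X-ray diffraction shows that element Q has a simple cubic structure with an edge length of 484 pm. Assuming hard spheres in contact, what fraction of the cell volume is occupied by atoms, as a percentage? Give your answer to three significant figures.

In a simple cubic lattice atoms touch along the cell edge, so a = 2r, so r = 0.5000a = 242.0 pm.
Packing fraction = Z·(4/3)πr³ / a³ = 1 × (4/3)π × (242.0)³ / (484)³ = 0.5236 = 52.4%.

52.4%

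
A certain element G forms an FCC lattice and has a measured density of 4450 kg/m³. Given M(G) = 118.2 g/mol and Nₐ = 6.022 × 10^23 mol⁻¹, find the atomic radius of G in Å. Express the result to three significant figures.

1.98 Å

For an FCC cell (Z = 4), a³ = Z·M/(N_A·ρ) = 4 × 118.2 / (6.022 × 10²³ × 4.450) = 1.764 × 10^-22 cm³, so a = 5.609 × 10^-8 cm = 5.609 Å.
Atoms touch along the face diagonal, so √2·a = 4r, so r = 0.3536 × a = 1.98 Å.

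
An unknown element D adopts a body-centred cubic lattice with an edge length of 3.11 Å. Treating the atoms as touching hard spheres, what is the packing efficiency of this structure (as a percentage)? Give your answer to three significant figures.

68.0%

In a BCC lattice atoms touch along the body diagonal, so √3·a = 4r, so r = 0.4330a = 1.347 Å.
Packing fraction = Z·(4/3)πr³ / a³ = 2 × (4/3)π × (1.347)³ / (3.11)³ = 0.6802 = 68.0%.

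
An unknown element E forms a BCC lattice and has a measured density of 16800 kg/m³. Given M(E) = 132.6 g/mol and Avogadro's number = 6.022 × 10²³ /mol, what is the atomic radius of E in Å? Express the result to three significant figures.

For a BCC cell (Z = 2), a³ = Z·M/(N_A·ρ) = 2 × 132.6 / (6.022 × 10²³ × 16.80) = 2.621 × 10^-23 cm³, so a = 2.971 × 10^-8 cm = 2.971 Å.
Atoms touch along the body diagonal, so √3·a = 4r, so r = 0.4330 × a = 1.29 Å.

1.29 Å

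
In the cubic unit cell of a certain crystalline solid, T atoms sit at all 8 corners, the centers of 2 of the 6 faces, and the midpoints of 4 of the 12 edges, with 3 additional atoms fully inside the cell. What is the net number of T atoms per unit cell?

6

Corner atoms are shared by 8 cells (1/8 each), face atoms by 2 (1/2 each), edge atoms by 4 (1/4 each), interior atoms are unshared.
Net atoms = 8 × 1/8 + 2 × 1/2 + 4 × 1/4 + 3 = 1 + 1 + 1 + 3 = 6.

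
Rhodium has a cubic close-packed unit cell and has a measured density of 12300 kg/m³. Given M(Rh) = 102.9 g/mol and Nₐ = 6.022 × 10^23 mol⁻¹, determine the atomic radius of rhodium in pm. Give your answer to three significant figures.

135 pm

For an FCC cell (Z = 4), a³ = Z·M/(N_A·ρ) = 4 × 102.9 / (6.022 × 10²³ × 12.30) = 5.557 × 10^-23 cm³, so a = 3.816 × 10^-8 cm = 381.6 pm.
Atoms touch along the face diagonal, so √2·a = 4r, so r = 0.3536 × a = 135 pm.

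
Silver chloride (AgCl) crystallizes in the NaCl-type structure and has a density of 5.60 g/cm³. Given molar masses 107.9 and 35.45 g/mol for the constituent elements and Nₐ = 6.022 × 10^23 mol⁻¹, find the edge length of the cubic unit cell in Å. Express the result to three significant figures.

M(AgCl) = 143.35 g/mol; Z = 4 formula units per cell.
a³ = Z·M/(N_A·ρ) = 4 × 143.35 / (6.022 × 10²³ × 5.60) = 1.700 × 10^-22 cm³, so a = 5.540 × 10^-8 cm = 5.54 Å.

5.54 Å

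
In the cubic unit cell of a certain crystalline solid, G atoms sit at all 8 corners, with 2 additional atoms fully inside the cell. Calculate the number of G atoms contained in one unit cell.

3

Corner atoms are shared by 8 cells (1/8 each), interior atoms are unshared.
Net atoms = 8 × 1/8 + 2 = 1 + 2 = 3.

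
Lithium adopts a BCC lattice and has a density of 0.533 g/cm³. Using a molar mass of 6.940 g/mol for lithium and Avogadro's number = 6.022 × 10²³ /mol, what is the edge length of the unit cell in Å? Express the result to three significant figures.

With Z = 2 atoms per BCC cell, a³ = Z·M/(N_A·ρ) = 2 × 6.940 / (6.022 × 10²³ × 0.5330 g/cm³) = 4.324 × 10^-23 cm³.
a = (4.324 × 10^-23)^(1/3) = 3.510 × 10^-8 cm = 3.51 Å.

3.51 Å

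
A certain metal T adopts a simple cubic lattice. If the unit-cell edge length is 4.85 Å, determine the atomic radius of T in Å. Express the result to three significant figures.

In a simple cubic lattice, atoms touch along the cell edge, so a = 2r.
r = a/2 = 4.85/2 = 2.43 Å.

2.43 Å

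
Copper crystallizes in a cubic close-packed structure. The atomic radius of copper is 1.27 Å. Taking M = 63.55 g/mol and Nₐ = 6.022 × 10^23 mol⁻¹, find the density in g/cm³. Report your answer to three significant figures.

9.11 g/cm³

In an FCC lattice, atoms touch along the face diagonal, so √2·a = 4r, giving a = 3.592 Å = 3.592 × 10^-8 cm.
With Z = 4, ρ = Z·M/(N_A·a³) = 4 × 63.55 / (6.022 × 10²³ × 4.635 × 10^-23) = 9.107 g/cm³.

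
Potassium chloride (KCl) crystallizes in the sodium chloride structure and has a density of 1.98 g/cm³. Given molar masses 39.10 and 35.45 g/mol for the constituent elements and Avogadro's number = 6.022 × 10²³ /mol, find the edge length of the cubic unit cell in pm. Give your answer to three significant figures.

630 pm

M(KCl) = 74.55 g/mol; Z = 4 formula units per cell.
a³ = Z·M/(N_A·ρ) = 4 × 74.55 / (6.022 × 10²³ × 1.98) = 2.501 × 10^-22 cm³, so a = 6.300 × 10^-8 cm = 630 pm.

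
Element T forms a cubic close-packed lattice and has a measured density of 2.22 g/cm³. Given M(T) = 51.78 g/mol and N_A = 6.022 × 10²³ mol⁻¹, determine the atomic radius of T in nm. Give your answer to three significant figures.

For an FCC cell (Z = 4), a³ = Z·M/(N_A·ρ) = 4 × 51.78 / (6.022 × 10²³ × 2.220) = 1.549 × 10^-22 cm³, so a = 5.371 × 10^-8 cm = 0.5371 nm.
Atoms touch along the face diagonal, so √2·a = 4r, so r = 0.3536 × a = 0.190 nm.

0.190 nm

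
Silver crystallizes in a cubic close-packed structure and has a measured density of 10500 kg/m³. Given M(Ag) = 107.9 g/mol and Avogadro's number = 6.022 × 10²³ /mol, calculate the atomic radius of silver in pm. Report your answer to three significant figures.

144 pm

For an FCC cell (Z = 4), a³ = Z·M/(N_A·ρ) = 4 × 107.9 / (6.022 × 10²³ × 10.50) = 6.826 × 10^-23 cm³, so a = 4.087 × 10^-8 cm = 408.7 pm.
Atoms touch along the face diagonal, so √2·a = 4r, so r = 0.3536 × a = 144 pm.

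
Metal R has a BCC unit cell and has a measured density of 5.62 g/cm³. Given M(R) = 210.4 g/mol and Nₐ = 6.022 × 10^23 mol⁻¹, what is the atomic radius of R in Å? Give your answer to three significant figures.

2.16 Å

For a BCC cell (Z = 2), a³ = Z·M/(N_A·ρ) = 2 × 210.4 / (6.022 × 10²³ × 5.620) = 1.243 × 10^-22 cm³, so a = 4.991 × 10^-8 cm = 4.991 Å.
Atoms touch along the body diagonal, so √3·a = 4r, so r = 0.4330 × a = 2.16 Å.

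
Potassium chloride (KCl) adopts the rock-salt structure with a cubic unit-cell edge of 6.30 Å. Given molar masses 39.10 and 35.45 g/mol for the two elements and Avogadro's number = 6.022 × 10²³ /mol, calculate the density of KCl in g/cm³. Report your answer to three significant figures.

The rock-salt structure contains Z = 4 formula units per cell; M(KCl) = 39.10 + 35.45 = 74.55 g/mol.
a³ = (6.300 × 10^-8 cm)³ = 2.500 × 10^-22 cm³.
ρ = 4 × 74.55 / (6.022 × 10²³ × 2.500 × 10^-22) = 1.980 g/cm³.

1.98 g/cm³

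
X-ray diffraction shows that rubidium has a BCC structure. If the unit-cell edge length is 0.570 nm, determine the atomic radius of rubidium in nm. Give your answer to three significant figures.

0.247 nm

In a BCC lattice, atoms touch along the body diagonal, so √3·a = 4r.
r = √3·a/4 = 1.7321 × 0.570 / 4 = 0.247 nm.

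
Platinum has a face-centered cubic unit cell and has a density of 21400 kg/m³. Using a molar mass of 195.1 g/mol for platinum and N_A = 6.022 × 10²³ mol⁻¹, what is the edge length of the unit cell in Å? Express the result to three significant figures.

With Z = 4 atoms per FCC cell, a³ = Z·M/(N_A·ρ) = 4 × 195.1 / (6.022 × 10²³ × 21.40 g/cm³) = 6.056 × 10^-23 cm³.
a = (6.056 × 10^-23)^(1/3) = 3.927 × 10^-8 cm = 3.93 Å.

3.93 Å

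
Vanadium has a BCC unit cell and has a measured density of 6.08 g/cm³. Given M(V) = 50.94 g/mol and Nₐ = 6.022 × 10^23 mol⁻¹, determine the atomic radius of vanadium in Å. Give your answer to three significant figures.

1.31 Å

For a BCC cell (Z = 2), a³ = Z·M/(N_A·ρ) = 2 × 50.94 / (6.022 × 10²³ × 6.080) = 2.783 × 10^-23 cm³, so a = 3.030 × 10^-8 cm = 3.030 Å.
Atoms touch along the body diagonal, so √3·a = 4r, so r = 0.4330 × a = 1.31 Å.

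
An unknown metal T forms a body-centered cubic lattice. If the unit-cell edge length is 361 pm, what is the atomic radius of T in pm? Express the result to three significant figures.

156 pm

In a BCC lattice, atoms touch along the body diagonal, so √3·a = 4r.
r = √3·a/4 = 1.7321 × 361 / 4 = 156 pm.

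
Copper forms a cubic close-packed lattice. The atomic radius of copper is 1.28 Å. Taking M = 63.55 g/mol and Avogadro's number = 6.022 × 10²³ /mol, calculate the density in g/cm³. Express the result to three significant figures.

8.90 g/cm³

In an FCC lattice, atoms touch along the face diagonal, so √2·a = 4r, giving a = 3.620 Å = 3.620 × 10^-8 cm.
With Z = 4, ρ = Z·M/(N_A·a³) = 4 × 63.55 / (6.022 × 10²³ × 4.745 × 10^-23) = 8.895 g/cm³.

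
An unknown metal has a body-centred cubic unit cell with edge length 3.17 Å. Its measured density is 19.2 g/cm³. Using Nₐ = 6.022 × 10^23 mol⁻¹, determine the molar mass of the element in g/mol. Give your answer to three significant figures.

184 g/mol

A BCC cell has Z = 2 atoms; a = 3.170 × 10^-8 cm.
M = ρ·N_A·a³/Z = 19.2 × 6.022 × 10²³ × 3.186 × 10^-23 / 2 = 184 g/mol.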